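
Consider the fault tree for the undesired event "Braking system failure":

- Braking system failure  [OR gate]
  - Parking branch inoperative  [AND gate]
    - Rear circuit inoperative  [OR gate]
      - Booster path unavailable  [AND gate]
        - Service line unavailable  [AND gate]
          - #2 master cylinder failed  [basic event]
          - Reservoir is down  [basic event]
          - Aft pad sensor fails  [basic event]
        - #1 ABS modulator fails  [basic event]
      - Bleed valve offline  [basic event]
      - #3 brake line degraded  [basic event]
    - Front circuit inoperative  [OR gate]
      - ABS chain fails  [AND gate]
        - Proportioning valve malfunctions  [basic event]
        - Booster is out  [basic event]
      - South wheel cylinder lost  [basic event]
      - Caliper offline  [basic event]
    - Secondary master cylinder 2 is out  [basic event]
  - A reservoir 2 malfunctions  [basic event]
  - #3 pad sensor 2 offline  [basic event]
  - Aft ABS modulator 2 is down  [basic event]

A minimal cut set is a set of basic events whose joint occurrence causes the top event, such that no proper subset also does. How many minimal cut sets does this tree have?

12

Service line unavailable [AND]: one cut set from each child combined → 1 × 1 × 1 = 1 cut set(s).
Booster path unavailable [AND]: one cut set from each child combined → 1 × 1 = 1 cut set(s).
Rear circuit inoperative [OR]: union of children's cut sets → 3 cut set(s).
ABS chain fails [AND]: one cut set from each child combined → 1 × 1 = 1 cut set(s).
Front circuit inoperative [OR]: union of children's cut sets → 3 cut set(s).
Parking branch inoperative [AND]: one cut set from each child combined → 3 × 3 × 1 = 9 cut set(s).
Braking system failure [OR]: union of children's cut sets → 12 cut set(s).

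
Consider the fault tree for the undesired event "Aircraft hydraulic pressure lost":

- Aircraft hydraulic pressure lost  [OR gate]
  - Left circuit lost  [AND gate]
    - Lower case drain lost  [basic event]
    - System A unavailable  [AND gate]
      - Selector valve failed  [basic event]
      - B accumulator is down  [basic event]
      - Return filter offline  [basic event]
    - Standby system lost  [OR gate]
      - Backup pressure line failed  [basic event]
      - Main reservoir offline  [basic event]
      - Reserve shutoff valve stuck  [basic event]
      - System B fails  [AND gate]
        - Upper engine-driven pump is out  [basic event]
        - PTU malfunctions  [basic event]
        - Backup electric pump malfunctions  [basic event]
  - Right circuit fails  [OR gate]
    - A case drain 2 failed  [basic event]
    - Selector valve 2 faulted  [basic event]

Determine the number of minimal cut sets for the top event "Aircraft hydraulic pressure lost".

System A unavailable [AND]: one cut set from each child combined → 1 × 1 × 1 = 1 cut set(s).
System B fails [AND]: one cut set from each child combined → 1 × 1 × 1 = 1 cut set(s).
Standby system lost [OR]: union of children's cut sets → 4 cut set(s).
Left circuit lost [AND]: one cut set from each child combined → 1 × 1 × 4 = 4 cut set(s).
Right circuit fails [OR]: union of children's cut sets → 2 cut set(s).
Aircraft hydraulic pressure lost [OR]: union of children's cut sets → 6 cut set(s).
Minimal cut sets: {B accumulator is down, Backup pressure line failed, Lower case drain lost, Return filter offline, Selector valve failed}; {B accumulator is down, Lower case drain lost, Main reservoir offline, Return filter offline, Selector valve failed}; {B accumulator is down, Lower case drain lost, Reserve shutoff valve stuck, Return filter offline, Selector valve failed}; {B accumulator is down, Backup electric pump malfunctions, Lower case drain lost, PTU malfunctions, Return filter offline, Selector valve failed, Upper engine-driven pump is out}; {A case drain 2 failed}; {Selector valve 2 faulted}.

6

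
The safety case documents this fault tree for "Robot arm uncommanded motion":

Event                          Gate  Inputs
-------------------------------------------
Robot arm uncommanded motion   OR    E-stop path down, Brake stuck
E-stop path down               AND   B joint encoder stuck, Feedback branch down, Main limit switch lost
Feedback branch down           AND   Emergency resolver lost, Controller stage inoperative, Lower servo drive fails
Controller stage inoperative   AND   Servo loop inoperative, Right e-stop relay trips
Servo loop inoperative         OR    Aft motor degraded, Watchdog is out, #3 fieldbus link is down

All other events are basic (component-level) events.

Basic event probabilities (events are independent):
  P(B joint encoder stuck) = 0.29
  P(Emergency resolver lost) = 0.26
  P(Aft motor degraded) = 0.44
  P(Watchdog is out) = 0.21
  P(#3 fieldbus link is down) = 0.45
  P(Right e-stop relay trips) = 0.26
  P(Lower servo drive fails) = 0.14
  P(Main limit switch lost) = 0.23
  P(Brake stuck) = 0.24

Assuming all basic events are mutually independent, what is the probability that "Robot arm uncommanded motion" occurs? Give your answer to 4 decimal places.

0.2404

P(Servo loop inoperative) [OR] = 1 − (1−0.44) × (1−0.21) × (1−0.45) = 0.756680
P(Controller stage inoperative) [AND] = 0.756680 × 0.26 = 0.196737
P(Feedback branch down) [AND] = 0.26 × 0.196737 × 0.14 = 0.007161
P(E-stop path down) [AND] = 0.29 × 0.007161 × 0.23 = 0.000478
P(Robot arm uncommanded motion) [OR] = 1 − (1−0.000478) × (1−0.24) = 0.240363
Rounded to 4 decimal places: P(Robot arm uncommanded motion) ≈ 0.2404.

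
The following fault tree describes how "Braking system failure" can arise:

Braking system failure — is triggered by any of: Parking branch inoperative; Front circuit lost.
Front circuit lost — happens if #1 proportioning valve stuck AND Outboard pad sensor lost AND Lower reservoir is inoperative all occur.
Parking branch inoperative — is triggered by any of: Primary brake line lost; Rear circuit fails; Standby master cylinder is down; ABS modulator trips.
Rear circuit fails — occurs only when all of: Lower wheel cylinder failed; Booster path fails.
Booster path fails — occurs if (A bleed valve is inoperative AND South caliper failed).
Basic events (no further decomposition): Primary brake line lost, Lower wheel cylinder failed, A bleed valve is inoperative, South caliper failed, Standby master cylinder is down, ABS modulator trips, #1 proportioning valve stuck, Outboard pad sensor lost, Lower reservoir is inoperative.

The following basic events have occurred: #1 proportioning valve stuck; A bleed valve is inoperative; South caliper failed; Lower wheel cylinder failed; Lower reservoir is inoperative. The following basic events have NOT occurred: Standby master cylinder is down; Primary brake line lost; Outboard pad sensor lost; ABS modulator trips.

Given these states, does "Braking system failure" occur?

Yes

Booster path fails [AND]: A bleed valve is inoperative=occurs, South caliper failed=occurs → all inputs occur → occurs.
Rear circuit fails [AND]: Lower wheel cylinder failed=occurs, Booster path fails=occurs → all inputs occur → occurs.
Parking branch inoperative [OR]: Primary brake line lost=not, Rear circuit fails=occurs, Standby master cylinder is down=not, ABS modulator trips=not → at least one input occurs → occurs.
Front circuit lost [AND]: #1 proportioning valve stuck=occurs, Outboard pad sensor lost=not, Lower reservoir is inoperative=occurs → not all inputs occur → does not occur.
Braking system failure [OR]: Parking branch inoperative=occurs, Front circuit lost=not → at least one input occurs → occurs.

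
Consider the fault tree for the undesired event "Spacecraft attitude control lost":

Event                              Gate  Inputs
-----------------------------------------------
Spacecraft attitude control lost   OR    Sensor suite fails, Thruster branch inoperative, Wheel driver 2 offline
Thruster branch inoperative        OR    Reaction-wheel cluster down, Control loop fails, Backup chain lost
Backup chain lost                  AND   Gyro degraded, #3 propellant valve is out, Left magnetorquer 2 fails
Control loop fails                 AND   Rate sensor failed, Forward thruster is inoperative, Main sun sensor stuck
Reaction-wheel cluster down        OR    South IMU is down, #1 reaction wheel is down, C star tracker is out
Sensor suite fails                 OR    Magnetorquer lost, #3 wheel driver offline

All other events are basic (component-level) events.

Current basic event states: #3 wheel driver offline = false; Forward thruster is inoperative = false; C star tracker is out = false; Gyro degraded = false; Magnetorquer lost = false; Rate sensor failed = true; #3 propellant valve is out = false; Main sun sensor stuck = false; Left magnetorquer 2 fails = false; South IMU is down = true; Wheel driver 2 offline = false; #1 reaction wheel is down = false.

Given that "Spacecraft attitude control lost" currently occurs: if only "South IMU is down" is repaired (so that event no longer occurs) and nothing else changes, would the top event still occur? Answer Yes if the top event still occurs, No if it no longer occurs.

Counterfactual: set "South IMU is down" to not occurred.
Sensor suite fails [OR]: Magnetorquer lost=not, #3 wheel driver offline=not → no input occurs → does not occur.
Reaction-wheel cluster down [OR]: South IMU is down=not, #1 reaction wheel is down=not, C star tracker is out=not → no input occurs → does not occur.
Control loop fails [AND]: Rate sensor failed=occurs, Forward thruster is inoperative=not, Main sun sensor stuck=not → not all inputs occur → does not occur.
Backup chain lost [AND]: Gyro degraded=not, #3 propellant valve is out=not, Left magnetorquer 2 fails=not → not all inputs occur → does not occur.
Thruster branch inoperative [OR]: Reaction-wheel cluster down=not, Control loop fails=not, Backup chain lost=not → no input occurs → does not occur.
Spacecraft attitude control lost [OR]: Sensor suite fails=not, Thruster branch inoperative=not, Wheel driver 2 offline=not → no input occurs → does not occur.

No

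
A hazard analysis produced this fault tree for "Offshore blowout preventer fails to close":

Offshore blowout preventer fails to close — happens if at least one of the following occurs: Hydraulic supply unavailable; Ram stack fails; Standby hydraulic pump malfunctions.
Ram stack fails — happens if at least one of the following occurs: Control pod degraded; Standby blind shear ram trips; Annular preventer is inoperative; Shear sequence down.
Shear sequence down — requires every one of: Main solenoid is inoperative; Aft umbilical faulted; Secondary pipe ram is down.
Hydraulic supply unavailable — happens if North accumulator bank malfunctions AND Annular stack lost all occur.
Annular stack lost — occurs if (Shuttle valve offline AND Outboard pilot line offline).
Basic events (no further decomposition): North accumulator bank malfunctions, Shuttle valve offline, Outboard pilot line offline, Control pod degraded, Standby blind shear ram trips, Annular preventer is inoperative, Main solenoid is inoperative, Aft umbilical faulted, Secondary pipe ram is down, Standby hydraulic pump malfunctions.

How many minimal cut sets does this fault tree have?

6

Annular stack lost [AND]: one cut set from each child combined → 1 × 1 = 1 cut set(s).
Hydraulic supply unavailable [AND]: one cut set from each child combined → 1 × 1 = 1 cut set(s).
Shear sequence down [AND]: one cut set from each child combined → 1 × 1 × 1 = 1 cut set(s).
Ram stack fails [OR]: union of children's cut sets → 4 cut set(s).
Offshore blowout preventer fails to close [OR]: union of children's cut sets → 6 cut set(s).
Minimal cut sets: {North accumulator bank malfunctions, Outboard pilot line offline, Shuttle valve offline}; {Control pod degraded}; {Standby blind shear ram trips}; {Annular preventer is inoperative}; {Aft umbilical faulted, Main solenoid is inoperative, Secondary pipe ram is down}; {Standby hydraulic pump malfunctions}.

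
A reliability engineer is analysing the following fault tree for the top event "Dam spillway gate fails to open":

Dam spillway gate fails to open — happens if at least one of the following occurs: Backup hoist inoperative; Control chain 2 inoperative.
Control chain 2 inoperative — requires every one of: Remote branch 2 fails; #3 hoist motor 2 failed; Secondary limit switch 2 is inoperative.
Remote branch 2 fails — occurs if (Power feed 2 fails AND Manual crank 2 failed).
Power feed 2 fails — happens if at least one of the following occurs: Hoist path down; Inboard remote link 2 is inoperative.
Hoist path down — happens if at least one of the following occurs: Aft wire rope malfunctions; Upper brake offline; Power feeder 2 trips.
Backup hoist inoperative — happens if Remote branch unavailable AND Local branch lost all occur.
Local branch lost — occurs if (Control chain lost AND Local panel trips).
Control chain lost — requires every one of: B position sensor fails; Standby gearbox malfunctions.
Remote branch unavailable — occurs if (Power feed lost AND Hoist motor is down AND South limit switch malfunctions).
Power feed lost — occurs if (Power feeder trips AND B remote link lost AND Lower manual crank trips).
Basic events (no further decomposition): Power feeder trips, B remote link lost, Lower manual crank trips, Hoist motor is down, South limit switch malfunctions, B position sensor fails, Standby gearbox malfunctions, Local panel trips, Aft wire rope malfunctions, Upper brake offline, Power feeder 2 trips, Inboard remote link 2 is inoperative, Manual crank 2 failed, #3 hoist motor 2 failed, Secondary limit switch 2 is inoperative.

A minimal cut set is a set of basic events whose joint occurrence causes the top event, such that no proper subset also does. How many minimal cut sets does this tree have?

5

Power feed lost [AND]: one cut set from each child combined → 1 × 1 × 1 = 1 cut set(s).
Remote branch unavailable [AND]: one cut set from each child combined → 1 × 1 × 1 = 1 cut set(s).
Control chain lost [AND]: one cut set from each child combined → 1 × 1 = 1 cut set(s).
Local branch lost [AND]: one cut set from each child combined → 1 × 1 = 1 cut set(s).
Backup hoist inoperative [AND]: one cut set from each child combined → 1 × 1 = 1 cut set(s).
Hoist path down [OR]: union of children's cut sets → 3 cut set(s).
Power feed 2 fails [OR]: union of children's cut sets → 4 cut set(s).
Remote branch 2 fails [AND]: one cut set from each child combined → 4 × 1 = 4 cut set(s).
Control chain 2 inoperative [AND]: one cut set from each child combined → 4 × 1 × 1 = 4 cut set(s).
Dam spillway gate fails to open [OR]: union of children's cut sets → 5 cut set(s).
Minimal cut sets: {B position sensor fails, B remote link lost, Hoist motor is down, Local panel trips, Lower manual crank trips, Power feeder trips, South limit switch malfunctions, Standby gearbox malfunctions}; {#3 hoist motor 2 failed, Aft wire rope malfunctions, Manual crank 2 failed, Secondary limit switch 2 is inoperative}; {#3 hoist motor 2 failed, Manual crank 2 failed, Secondary limit switch 2 is inoperative, Upper brake offline}; {#3 hoist motor 2 failed, Manual crank 2 failed, Power feeder 2 trips, Secondary limit switch 2 is inoperative}; {#3 hoist motor 2 failed, Inboard remote link 2 is inoperative, Manual crank 2 failed, Secondary limit switch 2 is inoperative}.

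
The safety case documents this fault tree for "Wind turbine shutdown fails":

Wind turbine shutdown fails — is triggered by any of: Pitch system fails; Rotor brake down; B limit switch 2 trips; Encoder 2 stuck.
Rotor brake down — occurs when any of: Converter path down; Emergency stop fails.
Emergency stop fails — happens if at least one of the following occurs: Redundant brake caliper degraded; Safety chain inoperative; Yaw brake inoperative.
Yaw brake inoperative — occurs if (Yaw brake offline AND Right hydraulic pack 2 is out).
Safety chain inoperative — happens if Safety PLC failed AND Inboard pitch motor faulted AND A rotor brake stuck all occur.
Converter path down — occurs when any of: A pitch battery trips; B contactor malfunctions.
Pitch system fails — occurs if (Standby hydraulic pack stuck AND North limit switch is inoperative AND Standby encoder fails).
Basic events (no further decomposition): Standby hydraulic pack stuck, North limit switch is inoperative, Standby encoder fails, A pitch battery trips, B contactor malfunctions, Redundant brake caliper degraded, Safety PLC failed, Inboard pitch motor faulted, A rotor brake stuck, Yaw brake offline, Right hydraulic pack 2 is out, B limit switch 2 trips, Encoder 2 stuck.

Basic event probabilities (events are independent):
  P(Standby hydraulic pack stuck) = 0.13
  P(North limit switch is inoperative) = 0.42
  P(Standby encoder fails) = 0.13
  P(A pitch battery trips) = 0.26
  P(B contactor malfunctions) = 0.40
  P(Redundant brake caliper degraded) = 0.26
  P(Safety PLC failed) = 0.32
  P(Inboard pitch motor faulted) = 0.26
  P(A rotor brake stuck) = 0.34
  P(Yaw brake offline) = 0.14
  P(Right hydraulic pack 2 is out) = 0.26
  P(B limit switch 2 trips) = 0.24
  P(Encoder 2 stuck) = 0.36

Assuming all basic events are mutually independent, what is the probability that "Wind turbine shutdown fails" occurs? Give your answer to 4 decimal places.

0.8514

P(Pitch system fails) [AND] = 0.13 × 0.42 × 0.13 = 0.007098
P(Converter path down) [OR] = 1 − (1−0.26) × (1−0.40) = 0.556000
P(Safety chain inoperative) [AND] = 0.32 × 0.26 × 0.34 = 0.028288
P(Yaw brake inoperative) [AND] = 0.14 × 0.26 = 0.036400
P(Emergency stop fails) [OR] = 1 − (1−0.26) × (1−0.028288) × (1−0.036400) = 0.307107
P(Rotor brake down) [OR] = 1 − (1−0.556000) × (1−0.307107) = 0.692356
P(Wind turbine shutdown fails) [OR] = 1 − (1−0.007098) × (1−0.692356) × (1−0.24) × (1−0.36) = 0.851424
Rounded to 4 decimal places: P(Wind turbine shutdown fails) ≈ 0.8514.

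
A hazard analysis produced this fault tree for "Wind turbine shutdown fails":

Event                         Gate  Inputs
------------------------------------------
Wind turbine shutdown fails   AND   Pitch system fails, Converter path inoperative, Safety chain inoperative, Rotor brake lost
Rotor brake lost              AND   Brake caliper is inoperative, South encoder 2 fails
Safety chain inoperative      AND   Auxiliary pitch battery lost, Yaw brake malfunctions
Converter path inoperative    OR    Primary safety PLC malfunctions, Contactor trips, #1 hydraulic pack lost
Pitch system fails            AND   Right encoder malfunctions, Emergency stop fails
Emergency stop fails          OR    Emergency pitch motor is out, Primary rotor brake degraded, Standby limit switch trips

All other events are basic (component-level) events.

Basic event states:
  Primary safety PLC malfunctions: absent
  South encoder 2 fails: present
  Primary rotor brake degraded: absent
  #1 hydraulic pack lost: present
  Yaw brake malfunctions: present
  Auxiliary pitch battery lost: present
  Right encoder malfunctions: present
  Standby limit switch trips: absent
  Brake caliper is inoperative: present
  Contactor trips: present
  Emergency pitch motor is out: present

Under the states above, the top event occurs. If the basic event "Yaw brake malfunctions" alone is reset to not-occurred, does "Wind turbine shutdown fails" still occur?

No

Counterfactual: set "Yaw brake malfunctions" to not occurred.
Emergency stop fails [OR]: Emergency pitch motor is out=occurs, Primary rotor brake degraded=not, Standby limit switch trips=not → at least one input occurs → occurs.
Pitch system fails [AND]: Right encoder malfunctions=occurs, Emergency stop fails=occurs → all inputs occur → occurs.
Converter path inoperative [OR]: Primary safety PLC malfunctions=not, Contactor trips=occurs, #1 hydraulic pack lost=occurs → at least one input occurs → occurs.
Safety chain inoperative [AND]: Auxiliary pitch battery lost=occurs, Yaw brake malfunctions=not → not all inputs occur → does not occur.
Rotor brake lost [AND]: Brake caliper is inoperative=occurs, South encoder 2 fails=occurs → all inputs occur → occurs.
Wind turbine shutdown fails [AND]: Pitch system fails=occurs, Converter path inoperative=occurs, Safety chain inoperative=not, Rotor brake lost=occurs → not all inputs occur → does not occur.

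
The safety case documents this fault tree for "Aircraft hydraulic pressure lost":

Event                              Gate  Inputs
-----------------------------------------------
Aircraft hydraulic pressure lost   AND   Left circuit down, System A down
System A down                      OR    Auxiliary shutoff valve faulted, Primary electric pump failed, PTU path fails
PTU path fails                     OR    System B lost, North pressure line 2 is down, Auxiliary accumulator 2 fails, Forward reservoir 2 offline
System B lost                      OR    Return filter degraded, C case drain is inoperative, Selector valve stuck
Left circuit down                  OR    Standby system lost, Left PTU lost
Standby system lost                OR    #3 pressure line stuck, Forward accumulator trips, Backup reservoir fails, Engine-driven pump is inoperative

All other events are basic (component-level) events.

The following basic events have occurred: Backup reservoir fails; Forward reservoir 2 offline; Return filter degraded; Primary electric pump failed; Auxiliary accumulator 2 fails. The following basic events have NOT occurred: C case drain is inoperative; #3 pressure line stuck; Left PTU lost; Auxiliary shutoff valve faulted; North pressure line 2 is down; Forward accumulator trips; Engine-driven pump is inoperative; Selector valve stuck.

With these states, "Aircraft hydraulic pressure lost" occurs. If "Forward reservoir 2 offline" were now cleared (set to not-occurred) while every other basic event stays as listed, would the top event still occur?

Yes

Counterfactual: set "Forward reservoir 2 offline" to not occurred.
Standby system lost [OR]: #3 pressure line stuck=not, Forward accumulator trips=not, Backup reservoir fails=occurs, Engine-driven pump is inoperative=not → at least one input occurs → occurs.
Left circuit down [OR]: Standby system lost=occurs, Left PTU lost=not → at least one input occurs → occurs.
System B lost [OR]: Return filter degraded=occurs, C case drain is inoperative=not, Selector valve stuck=not → at least one input occurs → occurs.
PTU path fails [OR]: System B lost=occurs, North pressure line 2 is down=not, Auxiliary accumulator 2 fails=occurs, Forward reservoir 2 offline=not → at least one input occurs → occurs.
System A down [OR]: Auxiliary shutoff valve faulted=not, Primary electric pump failed=occurs, PTU path fails=occurs → at least one input occurs → occurs.
Aircraft hydraulic pressure lost [AND]: Left circuit down=occurs, System A down=occurs → all inputs occur → occurs.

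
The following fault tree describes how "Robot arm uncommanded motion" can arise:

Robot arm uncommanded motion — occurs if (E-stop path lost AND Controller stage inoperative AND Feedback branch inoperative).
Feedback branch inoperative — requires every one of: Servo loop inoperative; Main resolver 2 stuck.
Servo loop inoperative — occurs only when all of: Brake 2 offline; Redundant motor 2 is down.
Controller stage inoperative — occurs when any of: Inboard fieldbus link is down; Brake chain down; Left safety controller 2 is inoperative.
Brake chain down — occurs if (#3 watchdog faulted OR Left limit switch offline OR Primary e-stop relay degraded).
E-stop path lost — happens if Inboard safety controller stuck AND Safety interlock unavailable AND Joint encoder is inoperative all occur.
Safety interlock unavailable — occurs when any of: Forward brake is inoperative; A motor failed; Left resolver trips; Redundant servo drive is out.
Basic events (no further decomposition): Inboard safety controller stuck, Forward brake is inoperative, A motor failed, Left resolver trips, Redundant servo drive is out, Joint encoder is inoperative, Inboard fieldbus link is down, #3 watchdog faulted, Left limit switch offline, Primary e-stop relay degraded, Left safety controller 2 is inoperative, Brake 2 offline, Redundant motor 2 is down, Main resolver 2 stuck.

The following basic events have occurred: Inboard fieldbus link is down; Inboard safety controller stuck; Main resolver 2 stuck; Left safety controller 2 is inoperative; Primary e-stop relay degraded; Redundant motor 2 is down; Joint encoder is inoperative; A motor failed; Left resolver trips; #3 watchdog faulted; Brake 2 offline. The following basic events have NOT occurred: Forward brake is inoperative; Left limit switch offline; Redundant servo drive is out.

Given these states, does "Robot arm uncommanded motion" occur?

Safety interlock unavailable [OR]: Forward brake is inoperative=not, A motor failed=occurs, Left resolver trips=occurs, Redundant servo drive is out=not → at least one input occurs → occurs.
E-stop path lost [AND]: Inboard safety controller stuck=occurs, Safety interlock unavailable=occurs, Joint encoder is inoperative=occurs → all inputs occur → occurs.
Brake chain down [OR]: #3 watchdog faulted=occurs, Left limit switch offline=not, Primary e-stop relay degraded=occurs → at least one input occurs → occurs.
Controller stage inoperative [OR]: Inboard fieldbus link is down=occurs, Brake chain down=occurs, Left safety controller 2 is inoperative=occurs → at least one input occurs → occurs.
Servo loop inoperative [AND]: Brake 2 offline=occurs, Redundant motor 2 is down=occurs → all inputs occur → occurs.
Feedback branch inoperative [AND]: Servo loop inoperative=occurs, Main resolver 2 stuck=occurs → all inputs occur → occurs.
Robot arm uncommanded motion [AND]: E-stop path lost=occurs, Controller stage inoperative=occurs, Feedback branch inoperative=occurs → all inputs occur → occurs.

Yes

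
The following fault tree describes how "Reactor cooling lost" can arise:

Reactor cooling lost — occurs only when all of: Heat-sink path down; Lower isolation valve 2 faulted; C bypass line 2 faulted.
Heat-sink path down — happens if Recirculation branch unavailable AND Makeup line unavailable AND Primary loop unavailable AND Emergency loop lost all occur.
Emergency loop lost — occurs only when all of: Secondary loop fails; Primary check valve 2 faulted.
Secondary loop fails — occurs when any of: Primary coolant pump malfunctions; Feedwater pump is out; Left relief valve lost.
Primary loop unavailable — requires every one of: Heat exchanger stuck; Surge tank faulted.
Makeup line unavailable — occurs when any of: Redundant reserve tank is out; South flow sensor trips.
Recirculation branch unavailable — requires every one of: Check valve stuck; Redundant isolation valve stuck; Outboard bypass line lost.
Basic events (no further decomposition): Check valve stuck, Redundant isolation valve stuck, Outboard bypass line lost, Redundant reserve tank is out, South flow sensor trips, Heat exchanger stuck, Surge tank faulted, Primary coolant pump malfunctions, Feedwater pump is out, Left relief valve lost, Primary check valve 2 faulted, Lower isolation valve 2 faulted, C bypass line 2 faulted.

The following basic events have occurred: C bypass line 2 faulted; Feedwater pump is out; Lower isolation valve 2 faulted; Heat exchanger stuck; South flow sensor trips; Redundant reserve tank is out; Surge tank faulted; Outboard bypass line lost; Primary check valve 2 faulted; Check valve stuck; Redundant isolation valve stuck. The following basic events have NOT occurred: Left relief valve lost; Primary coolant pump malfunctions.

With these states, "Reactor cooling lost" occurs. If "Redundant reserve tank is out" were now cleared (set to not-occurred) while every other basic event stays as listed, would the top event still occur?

Counterfactual: set "Redundant reserve tank is out" to not occurred.
Recirculation branch unavailable [AND]: Check valve stuck=occurs, Redundant isolation valve stuck=occurs, Outboard bypass line lost=occurs → all inputs occur → occurs.
Makeup line unavailable [OR]: Redundant reserve tank is out=not, South flow sensor trips=occurs → at least one input occurs → occurs.
Primary loop unavailable [AND]: Heat exchanger stuck=occurs, Surge tank faulted=occurs → all inputs occur → occurs.
Secondary loop fails [OR]: Primary coolant pump malfunctions=not, Feedwater pump is out=occurs, Left relief valve lost=not → at least one input occurs → occurs.
Emergency loop lost [AND]: Secondary loop fails=occurs, Primary check valve 2 faulted=occurs → all inputs occur → occurs.
Heat-sink path down [AND]: Recirculation branch unavailable=occurs, Makeup line unavailable=occurs, Primary loop unavailable=occurs, Emergency loop lost=occurs → all inputs occur → occurs.
Reactor cooling lost [AND]: Heat-sink path down=occurs, Lower isolation valve 2 faulted=occurs, C bypass line 2 faulted=occurs → all inputs occur → occurs.

Yes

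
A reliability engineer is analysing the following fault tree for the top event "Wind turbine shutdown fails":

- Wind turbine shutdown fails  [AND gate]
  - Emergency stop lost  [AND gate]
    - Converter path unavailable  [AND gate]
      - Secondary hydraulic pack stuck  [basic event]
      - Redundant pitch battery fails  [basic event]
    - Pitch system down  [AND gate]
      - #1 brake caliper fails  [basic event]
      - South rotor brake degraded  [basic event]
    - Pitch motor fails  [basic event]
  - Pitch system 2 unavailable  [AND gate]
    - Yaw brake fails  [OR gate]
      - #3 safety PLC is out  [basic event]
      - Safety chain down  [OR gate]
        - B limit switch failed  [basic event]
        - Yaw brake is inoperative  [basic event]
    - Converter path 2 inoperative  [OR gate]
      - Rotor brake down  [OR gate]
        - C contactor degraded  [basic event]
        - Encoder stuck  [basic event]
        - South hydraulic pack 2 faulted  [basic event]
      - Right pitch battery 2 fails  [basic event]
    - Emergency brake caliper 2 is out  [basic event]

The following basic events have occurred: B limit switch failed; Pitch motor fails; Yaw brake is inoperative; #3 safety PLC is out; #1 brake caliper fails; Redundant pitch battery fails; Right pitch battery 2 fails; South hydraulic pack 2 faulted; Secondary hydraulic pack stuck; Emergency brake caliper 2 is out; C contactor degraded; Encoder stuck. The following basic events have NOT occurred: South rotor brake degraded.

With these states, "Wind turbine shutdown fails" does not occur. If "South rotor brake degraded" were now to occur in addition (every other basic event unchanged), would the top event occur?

Yes

Counterfactual: set "South rotor brake degraded" to occurred.
Converter path unavailable [AND]: Secondary hydraulic pack stuck=occurs, Redundant pitch battery fails=occurs → all inputs occur → occurs.
Pitch system down [AND]: #1 brake caliper fails=occurs, South rotor brake degraded=occurs → all inputs occur → occurs.
Emergency stop lost [AND]: Converter path unavailable=occurs, Pitch system down=occurs, Pitch motor fails=occurs → all inputs occur → occurs.
Safety chain down [OR]: B limit switch failed=occurs, Yaw brake is inoperative=occurs → at least one input occurs → occurs.
Yaw brake fails [OR]: #3 safety PLC is out=occurs, Safety chain down=occurs → at least one input occurs → occurs.
Rotor brake down [OR]: C contactor degraded=occurs, Encoder stuck=occurs, South hydraulic pack 2 faulted=occurs → at least one input occurs → occurs.
Converter path 2 inoperative [OR]: Rotor brake down=occurs, Right pitch battery 2 fails=occurs → at least one input occurs → occurs.
Pitch system 2 unavailable [AND]: Yaw brake fails=occurs, Converter path 2 inoperative=occurs, Emergency brake caliper 2 is out=occurs → all inputs occur → occurs.
Wind turbine shutdown fails [AND]: Emergency stop lost=occurs, Pitch system 2 unavailable=occurs → all inputs occur → occurs.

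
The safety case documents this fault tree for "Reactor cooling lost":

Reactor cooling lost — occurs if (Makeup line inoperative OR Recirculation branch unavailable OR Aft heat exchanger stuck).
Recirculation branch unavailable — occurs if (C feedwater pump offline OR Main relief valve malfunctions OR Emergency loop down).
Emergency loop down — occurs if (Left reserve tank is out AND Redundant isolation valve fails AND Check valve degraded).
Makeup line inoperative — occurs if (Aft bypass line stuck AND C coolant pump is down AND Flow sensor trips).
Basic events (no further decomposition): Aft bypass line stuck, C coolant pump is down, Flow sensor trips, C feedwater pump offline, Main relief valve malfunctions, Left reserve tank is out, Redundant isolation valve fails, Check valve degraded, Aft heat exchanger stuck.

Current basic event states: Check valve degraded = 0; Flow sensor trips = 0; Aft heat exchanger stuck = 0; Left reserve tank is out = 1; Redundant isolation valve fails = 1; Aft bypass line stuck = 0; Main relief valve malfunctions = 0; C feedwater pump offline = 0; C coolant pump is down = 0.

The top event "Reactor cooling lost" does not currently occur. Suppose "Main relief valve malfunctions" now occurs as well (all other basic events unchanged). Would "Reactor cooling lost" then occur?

Yes

Counterfactual: set "Main relief valve malfunctions" to occurred.
Makeup line inoperative [AND]: Aft bypass line stuck=not, C coolant pump is down=not, Flow sensor trips=not → not all inputs occur → does not occur.
Emergency loop down [AND]: Left reserve tank is out=occurs, Redundant isolation valve fails=occurs, Check valve degraded=not → not all inputs occur → does not occur.
Recirculation branch unavailable [OR]: C feedwater pump offline=not, Main relief valve malfunctions=occurs, Emergency loop down=not → at least one input occurs → occurs.
Reactor cooling lost [OR]: Makeup line inoperative=not, Recirculation branch unavailable=occurs, Aft heat exchanger stuck=not → at least one input occurs → occurs.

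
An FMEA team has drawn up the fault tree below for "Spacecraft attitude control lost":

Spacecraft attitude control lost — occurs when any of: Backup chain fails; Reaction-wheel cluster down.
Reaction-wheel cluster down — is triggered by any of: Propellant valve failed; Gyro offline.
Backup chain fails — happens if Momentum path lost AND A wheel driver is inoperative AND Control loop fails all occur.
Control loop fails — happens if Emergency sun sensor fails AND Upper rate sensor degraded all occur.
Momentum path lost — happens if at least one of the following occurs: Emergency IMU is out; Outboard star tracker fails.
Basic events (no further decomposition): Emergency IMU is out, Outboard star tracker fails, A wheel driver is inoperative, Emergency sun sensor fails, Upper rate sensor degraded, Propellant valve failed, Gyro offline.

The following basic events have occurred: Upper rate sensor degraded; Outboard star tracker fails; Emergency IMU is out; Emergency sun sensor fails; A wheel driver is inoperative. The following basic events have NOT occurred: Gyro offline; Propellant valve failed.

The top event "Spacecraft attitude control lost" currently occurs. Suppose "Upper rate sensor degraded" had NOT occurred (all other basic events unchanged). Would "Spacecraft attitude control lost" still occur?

Counterfactual: set "Upper rate sensor degraded" to not occurred.
Momentum path lost [OR]: Emergency IMU is out=occurs, Outboard star tracker fails=occurs → at least one input occurs → occurs.
Control loop fails [AND]: Emergency sun sensor fails=occurs, Upper rate sensor degraded=not → not all inputs occur → does not occur.
Backup chain fails [AND]: Momentum path lost=occurs, A wheel driver is inoperative=occurs, Control loop fails=not → not all inputs occur → does not occur.
Reaction-wheel cluster down [OR]: Propellant valve failed=not, Gyro offline=not → no input occurs → does not occur.
Spacecraft attitude control lost [OR]: Backup chain fails=not, Reaction-wheel cluster down=not → no input occurs → does not occur.

No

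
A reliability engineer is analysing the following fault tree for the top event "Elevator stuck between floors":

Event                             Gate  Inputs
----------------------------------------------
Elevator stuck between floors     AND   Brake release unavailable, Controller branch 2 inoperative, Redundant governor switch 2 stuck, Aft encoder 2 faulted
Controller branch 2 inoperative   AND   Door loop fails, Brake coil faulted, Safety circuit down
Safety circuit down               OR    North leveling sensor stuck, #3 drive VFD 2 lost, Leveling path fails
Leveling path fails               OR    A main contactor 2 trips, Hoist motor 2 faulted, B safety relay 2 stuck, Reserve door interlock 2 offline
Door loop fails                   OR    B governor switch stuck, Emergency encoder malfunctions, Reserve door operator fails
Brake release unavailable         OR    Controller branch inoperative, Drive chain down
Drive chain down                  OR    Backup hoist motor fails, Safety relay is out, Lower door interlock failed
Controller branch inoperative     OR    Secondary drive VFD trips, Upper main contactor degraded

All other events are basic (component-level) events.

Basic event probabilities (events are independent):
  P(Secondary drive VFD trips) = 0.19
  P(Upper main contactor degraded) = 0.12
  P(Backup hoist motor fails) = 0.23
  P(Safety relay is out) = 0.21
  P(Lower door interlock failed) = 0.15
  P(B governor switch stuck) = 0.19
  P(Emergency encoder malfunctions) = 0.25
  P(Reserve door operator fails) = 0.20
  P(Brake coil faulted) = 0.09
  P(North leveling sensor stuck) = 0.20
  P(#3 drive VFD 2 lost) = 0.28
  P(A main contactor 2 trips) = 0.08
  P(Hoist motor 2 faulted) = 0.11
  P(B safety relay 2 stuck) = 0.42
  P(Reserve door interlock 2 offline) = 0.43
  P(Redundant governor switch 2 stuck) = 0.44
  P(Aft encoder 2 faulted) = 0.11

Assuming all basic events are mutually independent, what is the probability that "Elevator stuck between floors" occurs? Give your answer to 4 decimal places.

0.0012

P(Controller branch inoperative) [OR] = 1 − (1−0.19) × (1−0.12) = 0.287200
P(Drive chain down) [OR] = 1 − (1−0.23) × (1−0.21) × (1−0.15) = 0.482945
P(Brake release unavailable) [OR] = 1 − (1−0.287200) × (1−0.482945) = 0.631443
P(Door loop fails) [OR] = 1 − (1−0.19) × (1−0.25) × (1−0.20) = 0.514000
P(Leveling path fails) [OR] = 1 − (1−0.08) × (1−0.11) × (1−0.42) × (1−0.43) = 0.729305
P(Safety circuit down) [OR] = 1 − (1−0.20) × (1−0.28) × (1−0.729305) = 0.844080
P(Controller branch 2 inoperative) [AND] = 0.514000 × 0.09 × 0.844080 = 0.039047
P(Elevator stuck between floors) [AND] = 0.631443 × 0.039047 × 0.44 × 0.11 = 0.001193
Rounded to 4 decimal places: P(Elevator stuck between floors) ≈ 0.0012.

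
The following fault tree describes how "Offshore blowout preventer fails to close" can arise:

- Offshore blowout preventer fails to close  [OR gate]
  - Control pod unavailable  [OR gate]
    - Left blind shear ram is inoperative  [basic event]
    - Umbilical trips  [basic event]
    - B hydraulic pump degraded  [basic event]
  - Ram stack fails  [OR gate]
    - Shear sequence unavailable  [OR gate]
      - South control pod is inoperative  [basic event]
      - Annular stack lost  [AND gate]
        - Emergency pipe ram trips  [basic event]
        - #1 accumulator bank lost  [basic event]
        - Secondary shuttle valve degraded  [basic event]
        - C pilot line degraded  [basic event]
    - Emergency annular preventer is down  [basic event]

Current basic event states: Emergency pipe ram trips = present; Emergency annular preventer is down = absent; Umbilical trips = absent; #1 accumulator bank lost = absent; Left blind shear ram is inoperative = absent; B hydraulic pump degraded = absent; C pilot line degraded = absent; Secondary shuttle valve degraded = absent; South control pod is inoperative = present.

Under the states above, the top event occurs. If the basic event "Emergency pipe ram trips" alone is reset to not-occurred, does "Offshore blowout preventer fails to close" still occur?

Yes

Counterfactual: set "Emergency pipe ram trips" to not occurred.
Control pod unavailable [OR]: Left blind shear ram is inoperative=not, Umbilical trips=not, B hydraulic pump degraded=not → no input occurs → does not occur.
Annular stack lost [AND]: Emergency pipe ram trips=not, #1 accumulator bank lost=not, Secondary shuttle valve degraded=not, C pilot line degraded=not → not all inputs occur → does not occur.
Shear sequence unavailable [OR]: South control pod is inoperative=occurs, Annular stack lost=not → at least one input occurs → occurs.
Ram stack fails [OR]: Shear sequence unavailable=occurs, Emergency annular preventer is down=not → at least one input occurs → occurs.
Offshore blowout preventer fails to close [OR]: Control pod unavailable=not, Ram stack fails=occurs → at least one input occurs → occurs.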